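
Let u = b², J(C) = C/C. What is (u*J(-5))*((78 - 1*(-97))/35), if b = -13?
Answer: 845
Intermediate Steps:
J(C) = 1
u = 169 (u = (-13)² = 169)
(u*J(-5))*((78 - 1*(-97))/35) = (169*1)*((78 - 1*(-97))/35) = 169*((78 + 97)*(1/35)) = 169*(175*(1/35)) = 169*5 = 845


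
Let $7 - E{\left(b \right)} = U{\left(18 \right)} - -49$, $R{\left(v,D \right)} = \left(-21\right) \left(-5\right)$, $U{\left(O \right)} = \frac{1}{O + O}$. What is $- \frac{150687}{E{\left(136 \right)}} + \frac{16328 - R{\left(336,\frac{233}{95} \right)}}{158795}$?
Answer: $\frac{861444863339}{240256835} \approx 3585.5$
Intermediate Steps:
$U{\left(O \right)} = \frac{1}{2 O}$
$R{\left(v,D \right)} = 105$
$E{\left(b \right)} = - \frac{1513}{36}$ ($E{\left(b \right)} = 7 - \left(\frac{1}{2 \cdot 18} - -49\right) = 7 - \left(\frac{1}{2} \cdot \frac{1}{18} + 49\right) = 7 - \left(\frac{1}{36} + 49\right) = 7 - \frac{1765}{36} = - \frac{1513}{36}$)
$- \frac{150687}{E{\left(136 \right)}} + \frac{16328 - R{\left(336,\frac{233}{95} \right)}}{158795} = - \frac{150687}{- \frac{1513}{36}} + \frac{16328 - 105}{158795} = \left(-150687\right) \left(- \frac{36}{1513}\right) + \left(16328 - 105\right) \frac{1}{158795} = \frac{5424732}{1513} + 16223 \cdot \frac{1}{158795} = \frac{5424732}{1513} + \frac{16223}{158795} = \frac{861444863339}{240256835}$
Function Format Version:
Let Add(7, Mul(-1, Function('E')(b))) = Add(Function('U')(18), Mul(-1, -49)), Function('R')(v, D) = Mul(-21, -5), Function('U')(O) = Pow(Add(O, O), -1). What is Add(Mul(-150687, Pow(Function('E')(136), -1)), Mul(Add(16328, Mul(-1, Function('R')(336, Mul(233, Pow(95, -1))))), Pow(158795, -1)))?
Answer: Rational(861444863339, 240256835) ≈ 3585.5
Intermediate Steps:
Function('U')(O) = Mul(Rational(1, 2), Pow(O, -1)) (Function('U')(O) = Pow(Mul(2, O), -1) = Mul(Rational(1, 2), Pow(O, -1)))
Function('R')(v, D) = 105
Function('E')(b) = Rational(-1513, 36) (Function('E')(b) = Add(7, Mul(-1, Add(Mul(Rational(1, 2), Pow(18, -1)), Mul(-1, -49)))) = Add(7, Mul(-1, Add(Mul(Rational(1, 2), Rational(1, 18)), 49))) = Add(7, Mul(-1, Add(Rational(1, 36), 49))) = Add(7, Mul(-1, Rational(1765, 36))) = Add(7, Rational(-1765, 36)) = Rational(-1513, 36))
Add(Mul(-150687, Pow(Function('E')(136), -1)), Mul(Add(16328, Mul(-1, Function('R')(336, Mul(233, Pow(95, -1))))), Pow(158795, -1))) = Add(Mul(-150687, Pow(Rational(-1513, 36), -1)), Mul(Add(16328, Mul(-1, 105)), Pow(158795, -1))) = Add(Mul(-150687, Rational(-36, 1513)), Mul(Add(16328, -105), Rational(1, 158795))) = Add(Rational(5424732, 1513), Mul(16223, Rational(1, 158795))) = Add(Rational(5424732, 1513), Rational(16223, 158795)) = Rational(861444863339, 240256835)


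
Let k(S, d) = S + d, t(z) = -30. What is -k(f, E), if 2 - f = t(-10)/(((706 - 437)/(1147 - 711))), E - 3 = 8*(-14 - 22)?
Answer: 63047/269 ≈ 234.38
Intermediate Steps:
E = -285 (E = 3 + 8*(-14 - 22) = 3 + 8*(-36) = 3 - 288 = -285)
f = 13618/269 (f = 2 - (-30)/((706 - 437)/(1147 - 711)) = 2 - (-30)/(269/436) = 2 - (-30)/(269*(1/436)) = 2 - (-30)/269/436 = 2 - (-30)*436/269 = 2 - 1*(-13080/269) = 2 + 13080/269 = 13618/269 ≈ 50.625)
-k(f, E) = -(13618/269 - 285) = -1*(-63047/269) = 63047/269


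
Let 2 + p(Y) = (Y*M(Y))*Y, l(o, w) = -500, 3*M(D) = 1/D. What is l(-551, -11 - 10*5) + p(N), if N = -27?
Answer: -511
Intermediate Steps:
M(D) = 1/(3*D)
p(Y) = -2 + Y/3 (p(Y) = -2 + (Y*(1/(3*Y)))*Y = -2 + Y/3)
l(-551, -11 - 10*5) + p(N) = -500 + (-2 + (1/3)*(-27)) = -500 + (-2 - 9) = -500 - 11 = -511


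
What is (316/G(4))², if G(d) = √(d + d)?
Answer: 12482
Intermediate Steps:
G(d) = √2*√d (G(d) = √(2*d) = √2*√d)
(316/G(4))² = (316/((√2*√4)))² = (316/((√2*2)))² = (316/((2*√2)))² = (316*(√2/4))² = (79*√2)² = 12482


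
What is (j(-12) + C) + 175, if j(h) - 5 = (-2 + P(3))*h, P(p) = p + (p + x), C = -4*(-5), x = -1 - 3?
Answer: 200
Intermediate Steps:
x = -4
C = 20
P(p) = -4 + 2*p (P(p) = p + (p - 4) = p + (-4 + p) = -4 + 2*p)
j(h) = 5 (j(h) = 5 + (-2 + (-4 + 2*3))*h = 5 + (-2 + (-4 + 6))*h = 5 + (-2 + 2)*h = 5 + 0*h = 5 + 0 = 5)
(j(-12) + C) + 175 = (5 + 20) + 175 = 25 + 175 = 200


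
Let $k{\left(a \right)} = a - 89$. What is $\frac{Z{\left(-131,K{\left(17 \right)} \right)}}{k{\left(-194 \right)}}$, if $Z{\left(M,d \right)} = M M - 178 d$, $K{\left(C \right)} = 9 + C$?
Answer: $- \frac{12533}{283} \approx -44.286$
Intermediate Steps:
$Z{\left(M,d \right)} = M^{2} - 178 d$
$k{\left(a \right)} = -89 + a$
$\frac{Z{\left(-131,K{\left(17 \right)} \right)}}{k{\left(-194 \right)}} = \frac{\left(-131\right)^{2} - 178 \left(9 + 17\right)}{-89 - 194} = \frac{17161 - 4628}{-283} = \left(17161 - 4628\right) \left(- \frac{1}{283}\right) = 12533 \left(- \frac{1}{283}\right) = - \frac{12533}{283}$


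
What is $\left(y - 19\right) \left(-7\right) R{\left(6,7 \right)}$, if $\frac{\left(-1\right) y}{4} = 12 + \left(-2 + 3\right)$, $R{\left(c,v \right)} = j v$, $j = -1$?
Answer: $-3479$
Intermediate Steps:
$R{\left(c,v \right)} = - v$
$y = -52$ ($y = - 4 \left(12 + \left(-2 + 3\right)\right) = - 4 \left(12 + 1\right) = \left(-4\right) 13 = -52$)
$\left(y - 19\right) \left(-7\right) R{\left(6,7 \right)} = \left(-52 - 19\right) \left(-7\right) \left(\left(-1\right) 7\right) = \left(-52 - 19\right) \left(-7\right) \left(-7\right) = \left(-71\right) \left(-7\right) \left(-7\right) = 497 \left(-7\right) = -3479$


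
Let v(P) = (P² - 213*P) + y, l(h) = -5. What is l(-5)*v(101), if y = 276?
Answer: 55180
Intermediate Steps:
v(P) = 276 + P² - 213*P (v(P) = (P² - 213*P) + 276 = 276 + P² - 213*P)
l(-5)*v(101) = -5*(276 + 101² - 213*101) = -5*(276 + 10201 - 21513) = -5*(-11036) = 55180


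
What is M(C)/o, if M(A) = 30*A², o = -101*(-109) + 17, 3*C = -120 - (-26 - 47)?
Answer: 11045/16539 ≈ 0.66782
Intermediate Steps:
C = -47/3 (C = (-120 - (-26 - 47))/3 = (-120 - 1*(-73))/3 = (-120 + 73)/3 = (⅓)*(-47) = -47/3 ≈ -15.667)
o = 11026 (o = 11009 + 17 = 11026)
M(C)/o = (30*(-47/3)²)/11026 = (30*(2209/9))*(1/11026) = (22090/3)*(1/11026) = 11045/16539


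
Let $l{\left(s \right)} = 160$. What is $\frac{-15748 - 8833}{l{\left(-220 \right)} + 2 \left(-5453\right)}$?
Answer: $\frac{24581}{10746} \approx 2.2875$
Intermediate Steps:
$\frac{-15748 - 8833}{l{\left(-220 \right)} + 2 \left(-5453\right)} = \frac{-15748 - 8833}{160 + 2 \left(-5453\right)} = - \frac{24581}{160 - 10906} = - \frac{24581}{-10746} = \left(-24581\right) \left(- \frac{1}{10746}\right) = \frac{24581}{10746}$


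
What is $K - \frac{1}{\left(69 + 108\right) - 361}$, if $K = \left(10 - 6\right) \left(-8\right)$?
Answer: $- \frac{5887}{184} \approx -31.995$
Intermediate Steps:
$K = -32$ ($K = 4 \left(-8\right) = -32$)
$K - \frac{1}{\left(69 + 108\right) - 361} = -32 - \frac{1}{\left(69 + 108\right) - 361} = -32 - \frac{1}{177 - 361} = -32 - \frac{1}{-184} = -32 - - \frac{1}{184} = -32 + \frac{1}{184} = - \frac{5887}{184}$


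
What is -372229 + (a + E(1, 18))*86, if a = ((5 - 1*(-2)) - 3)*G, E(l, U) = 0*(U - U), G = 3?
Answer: -371197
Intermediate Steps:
E(l, U) = 0 (E(l, U) = 0*0 = 0)
a = 12 (a = ((5 - 1*(-2)) - 3)*3 = ((5 + 2) - 3)*3 = (7 - 3)*3 = 4*3 = 12)
-372229 + (a + E(1, 18))*86 = -372229 + (12 + 0)*86 = -372229 + 12*86 = -372229 + 1032 = -371197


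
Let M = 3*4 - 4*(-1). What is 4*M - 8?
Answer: 56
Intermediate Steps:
M = 16 (M = 12 + 4 = 16)
4*M - 8 = 4*16 - 8 = 64 - 8 = 56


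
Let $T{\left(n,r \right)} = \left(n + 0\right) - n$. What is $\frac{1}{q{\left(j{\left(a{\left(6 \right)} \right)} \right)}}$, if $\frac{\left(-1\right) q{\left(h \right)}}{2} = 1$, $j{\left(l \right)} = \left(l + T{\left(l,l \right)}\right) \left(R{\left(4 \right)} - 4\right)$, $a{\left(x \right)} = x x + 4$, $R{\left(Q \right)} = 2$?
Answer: $- \frac{1}{2} \approx -0.5$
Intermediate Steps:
$T{\left(n,r \right)} = 0$ ($T{\left(n,r \right)} = n - n = 0$)
$a{\left(x \right)} = 4 + x^{2}$ ($a{\left(x \right)} = x^{2} + 4 = 4 + x^{2}$)
$j{\left(l \right)} = - 2 l$ ($j{\left(l \right)} = \left(l + 0\right) \left(2 - 4\right) = l \left(-2\right) = - 2 l$)
$q{\left(h \right)} = -2$ ($q{\left(h \right)} = \left(-2\right) 1 = -2$)
$\frac{1}{q{\left(j{\left(a{\left(6 \right)} \right)} \right)}} = \frac{1}{-2} = - \frac{1}{2}$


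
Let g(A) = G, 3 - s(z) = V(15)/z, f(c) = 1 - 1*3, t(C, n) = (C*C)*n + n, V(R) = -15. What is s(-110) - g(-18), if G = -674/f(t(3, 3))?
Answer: -7351/22 ≈ -334.14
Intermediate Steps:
t(C, n) = n + n*C² (t(C, n) = C²*n + n = n*C² + n = n + n*C²)
f(c) = -2 (f(c) = 1 - 3 = -2)
s(z) = 3 + 15/z (s(z) = 3 - (-15)/z = 3 + 15/z)
G = 337 (G = -674/(-2) = -674*(-½) = 337)
g(A) = 337
s(-110) - g(-18) = (3 + 15/(-110)) - 1*337 = (3 + 15*(-1/110)) - 337 = (3 - 3/22) - 337 = 63/22 - 337 = -7351/22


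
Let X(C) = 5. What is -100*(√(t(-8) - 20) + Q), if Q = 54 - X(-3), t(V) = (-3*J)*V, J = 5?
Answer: -5900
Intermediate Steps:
t(V) = -15*V (t(V) = (-3*5)*V = -15*V)
Q = 49 (Q = 54 - 1*5 = 54 - 5 = 49)
-100*(√(t(-8) - 20) + Q) = -100*(√(-15*(-8) - 20) + 49) = -100*(√(120 - 20) + 49) = -100*(√100 + 49) = -100*(10 + 49) = -100*59 = -5900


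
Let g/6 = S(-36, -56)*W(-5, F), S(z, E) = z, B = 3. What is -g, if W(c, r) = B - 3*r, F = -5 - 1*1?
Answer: 4536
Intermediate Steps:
F = -6 (F = -5 - 1 = -6)
W(c, r) = 3 - 3*r
g = -4536 (g = 6*(-36*(3 - 3*(-6))) = 6*(-36*(3 + 18)) = 6*(-36*21) = 6*(-756) = -4536)
-g = -1*(-4536) = 4536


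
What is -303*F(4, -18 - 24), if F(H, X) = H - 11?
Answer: 2121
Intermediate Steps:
F(H, X) = -11 + H
-303*F(4, -18 - 24) = -303*(-11 + 4) = -303*(-7) = 2121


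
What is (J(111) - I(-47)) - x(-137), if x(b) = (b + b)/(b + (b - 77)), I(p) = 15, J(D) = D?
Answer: 33422/351 ≈ 95.219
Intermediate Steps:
x(b) = 2*b/(-77 + 2*b) (x(b) = (2*b)/(b + (-77 + b)) = (2*b)/(-77 + 2*b) = 2*b/(-77 + 2*b))
(J(111) - I(-47)) - x(-137) = (111 - 1*15) - 2*(-137)/(-77 + 2*(-137)) = (111 - 15) - 2*(-137)/(-77 - 274) = 96 - 2*(-137)/(-351) = 96 - 2*(-137)*(-1)/351 = 96 - 1*274/351 = 96 - 274/351 = 33422/351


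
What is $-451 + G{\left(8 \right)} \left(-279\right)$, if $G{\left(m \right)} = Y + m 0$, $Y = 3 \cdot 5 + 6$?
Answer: $-6310$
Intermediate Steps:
$Y = 21$ ($Y = 15 + 6 = 21$)
$G{\left(m \right)} = 21$ ($G{\left(m \right)} = 21 + m 0 = 21 + 0 = 21$)
$-451 + G{\left(8 \right)} \left(-279\right) = -451 + 21 \left(-279\right) = -451 - 5859 = -6310$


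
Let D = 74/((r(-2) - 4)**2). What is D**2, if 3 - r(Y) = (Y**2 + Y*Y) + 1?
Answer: 1369/2500 ≈ 0.54760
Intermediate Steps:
r(Y) = 2 - 2*Y**2 (r(Y) = 3 - ((Y**2 + Y*Y) + 1) = 3 - ((Y**2 + Y**2) + 1) = 3 - (2*Y**2 + 1) = 3 - (1 + 2*Y**2) = 3 + (-1 - 2*Y**2) = 2 - 2*Y**2)
D = 37/50 (D = 74/(((2 - 2*(-2)**2) - 4)**2) = 74/(((2 - 2*4) - 4)**2) = 74/(((2 - 8) - 4)**2) = 74/((-6 - 4)**2) = 74/((-10)**2) = 74/100 = 74*(1/100) = 37/50 ≈ 0.74000)
D**2 = (37/50)**2 = 1369/2500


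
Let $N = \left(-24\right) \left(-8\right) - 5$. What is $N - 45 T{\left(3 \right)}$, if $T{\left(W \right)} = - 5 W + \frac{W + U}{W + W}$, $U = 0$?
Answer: $\frac{1679}{2} \approx 839.5$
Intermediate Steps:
$T{\left(W \right)} = \frac{1}{2} - 5 W$ ($T{\left(W \right)} = - 5 W + \frac{W + 0}{W + W} = - 5 W + \frac{W}{2 W} = - 5 W + W \frac{1}{2 W} = - 5 W + \frac{1}{2} = \frac{1}{2} - 5 W$)
$N = 187$ ($N = 192 - 5 = 187$)
$N - 45 T{\left(3 \right)} = 187 - 45 \left(\frac{1}{2} - 15\right) = 187 - - \frac{1305}{2} = 187 + \frac{1305}{2} = \frac{1679}{2}$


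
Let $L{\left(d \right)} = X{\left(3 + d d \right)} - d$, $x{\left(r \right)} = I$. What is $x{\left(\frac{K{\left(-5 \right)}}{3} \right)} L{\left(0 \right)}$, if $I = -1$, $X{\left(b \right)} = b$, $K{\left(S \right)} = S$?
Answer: $-3$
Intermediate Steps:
$x{\left(r \right)} = -1$
$L{\left(d \right)} = 3 + d^{2} - d$ ($L{\left(d \right)} = \left(3 + d d\right) - d = \left(3 + d^{2}\right) - d = 3 + d^{2} - d$)
$x{\left(\frac{K{\left(-5 \right)}}{3} \right)} L{\left(0 \right)} = - (3 + 0^{2} - 0) = - (3 + 0 + 0) = \left(-1\right) 3 = -3$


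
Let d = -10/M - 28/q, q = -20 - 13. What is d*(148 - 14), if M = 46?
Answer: 64186/759 ≈ 84.567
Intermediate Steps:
q = -33
d = 479/759 (d = -10/46 - 28/(-33) = -10*1/46 - 28*(-1/33) = -5/23 + 28/33 = 479/759 ≈ 0.63109)
d*(148 - 14) = 479*(148 - 14)/759 = (479/759)*134 = 64186/759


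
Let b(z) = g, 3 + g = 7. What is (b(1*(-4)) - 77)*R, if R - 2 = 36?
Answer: -2774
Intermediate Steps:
g = 4 (g = -3 + 7 = 4)
b(z) = 4
R = 38 (R = 2 + 36 = 38)
(b(1*(-4)) - 77)*R = (4 - 77)*38 = -73*38 = -2774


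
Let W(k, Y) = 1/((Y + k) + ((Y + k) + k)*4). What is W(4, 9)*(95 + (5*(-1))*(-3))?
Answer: 110/81 ≈ 1.3580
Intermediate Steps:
W(k, Y) = 1/(5*Y + 9*k) (W(k, Y) = 1/((Y + k) + (Y + 2*k)*4) = 1/((Y + k) + (4*Y + 8*k)) = 1/(5*Y + 9*k))
W(4, 9)*(95 + (5*(-1))*(-3)) = (95 + (5*(-1))*(-3))/(5*9 + 9*4) = (95 - 5*(-3))/(45 + 36) = (95 + 15)/81 = (1/81)*110 = 110/81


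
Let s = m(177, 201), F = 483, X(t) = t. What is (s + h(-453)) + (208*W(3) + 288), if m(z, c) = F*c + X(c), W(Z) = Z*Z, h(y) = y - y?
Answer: 99444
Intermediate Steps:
h(y) = 0
W(Z) = Z²
m(z, c) = 484*c (m(z, c) = 483*c + c = 484*c)
s = 97284 (s = 484*201 = 97284)
(s + h(-453)) + (208*W(3) + 288) = (97284 + 0) + (208*3² + 288) = 97284 + (208*9 + 288) = 97284 + (1872 + 288) = 97284 + 2160 = 99444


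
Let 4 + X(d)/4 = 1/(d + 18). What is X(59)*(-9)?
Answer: 11052/77 ≈ 143.53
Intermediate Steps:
X(d) = -16 + 4/(18 + d) (X(d) = -16 + 4/(d + 18) = -16 + 4/(18 + d))
X(59)*(-9) = (4*(-71 - 4*59)/(18 + 59))*(-9) = (4*(-71 - 236)/77)*(-9) = (4*(1/77)*(-307))*(-9) = -1228/77*(-9) = 11052/77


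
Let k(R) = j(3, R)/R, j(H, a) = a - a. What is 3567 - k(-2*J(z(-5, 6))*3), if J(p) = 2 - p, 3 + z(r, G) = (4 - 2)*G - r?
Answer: 3567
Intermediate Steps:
j(H, a) = 0
z(r, G) = -3 - r + 2*G (z(r, G) = -3 + ((4 - 2)*G - r) = -3 + (2*G - r) = -3 + (-r + 2*G) = -3 - r + 2*G)
k(R) = 0 (k(R) = 0/R = 0)
3567 - k(-2*J(z(-5, 6))*3) = 3567 - 1*0 = 3567 + 0 = 3567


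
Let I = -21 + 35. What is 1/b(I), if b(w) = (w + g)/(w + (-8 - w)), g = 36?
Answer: -4/25 ≈ -0.16000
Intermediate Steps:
I = 14
b(w) = -9/2 - w/8 (b(w) = (w + 36)/(w + (-8 - w)) = (36 + w)/(-8) = (36 + w)*(-⅛) = -9/2 - w/8)
1/b(I) = 1/(-9/2 - ⅛*14) = 1/(-9/2 - 7/4) = 1/(-25/4) = -4/25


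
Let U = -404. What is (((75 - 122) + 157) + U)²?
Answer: 86436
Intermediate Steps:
(((75 - 122) + 157) + U)² = (((75 - 122) + 157) - 404)² = ((-47 + 157) - 404)² = (110 - 404)² = (-294)² = 86436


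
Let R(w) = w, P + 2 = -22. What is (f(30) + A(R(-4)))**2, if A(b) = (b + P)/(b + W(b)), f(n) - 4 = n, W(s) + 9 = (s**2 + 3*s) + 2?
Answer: 1444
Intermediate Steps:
P = -24 (P = -2 - 22 = -24)
W(s) = -7 + s**2 + 3*s (W(s) = -9 + ((s**2 + 3*s) + 2) = -9 + (2 + s**2 + 3*s) = -7 + s**2 + 3*s)
f(n) = 4 + n
A(b) = (-24 + b)/(-7 + b**2 + 4*b) (A(b) = (b - 24)/(b + (-7 + b**2 + 3*b)) = (-24 + b)/(-7 + b**2 + 4*b))
(f(30) + A(R(-4)))**2 = ((4 + 30) + (-24 - 4)/(-7 + (-4)**2 + 4*(-4)))**2 = (34 - 28/(-7 + 16 - 16))**2 = (34 - 28/(-7))**2 = (34 - 1/7*(-28))**2 = (34 + 4)**2 = 38**2 = 1444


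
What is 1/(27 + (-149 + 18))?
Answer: -1/104 ≈ -0.0096154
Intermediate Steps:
1/(27 + (-149 + 18)) = 1/(27 - 131) = 1/(-104) = -1/104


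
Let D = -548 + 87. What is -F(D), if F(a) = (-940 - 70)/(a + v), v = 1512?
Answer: 1010/1051 ≈ 0.96099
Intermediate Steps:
D = -461
F(a) = -1010/(1512 + a) (F(a) = (-940 - 70)/(a + 1512) = -1010/(1512 + a))
-F(D) = -(-1010)/(1512 - 461) = -(-1010)/1051 = -1*(-1010/1051) = 1010/1051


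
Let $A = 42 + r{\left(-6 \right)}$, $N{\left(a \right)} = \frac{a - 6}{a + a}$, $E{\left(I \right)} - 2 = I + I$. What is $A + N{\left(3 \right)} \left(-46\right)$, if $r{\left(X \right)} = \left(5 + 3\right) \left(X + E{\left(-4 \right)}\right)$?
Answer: $-31$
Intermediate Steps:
$E{\left(I \right)} = 2 + 2 I$ ($E{\left(I \right)} = 2 + \left(I + I\right) = 2 + 2 I$)
$N{\left(a \right)} = \frac{-6 + a}{2 a}$
$r{\left(X \right)} = -48 + 8 X$ ($r{\left(X \right)} = \left(5 + 3\right) \left(X + \left(2 + 2 \left(-4\right)\right)\right) = 8 \left(X + \left(2 - 8\right)\right) = 8 \left(X - 6\right) = 8 \left(-6 + X\right) = -48 + 8 X$)
$A = -54$ ($A = 42 + \left(-48 + 8 \left(-6\right)\right) = 42 - 96 = -54$)
$A + N{\left(3 \right)} \left(-46\right) = -54 + \frac{-6 + 3}{2 \cdot 3} \left(-46\right) = -54 + \frac{1}{2} \cdot \frac{1}{3} \left(-3\right) \left(-46\right) = -54 - -23 = -54 + 23 = -31$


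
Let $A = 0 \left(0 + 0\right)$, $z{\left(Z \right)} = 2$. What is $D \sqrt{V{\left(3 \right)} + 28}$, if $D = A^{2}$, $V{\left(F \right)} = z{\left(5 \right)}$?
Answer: $0$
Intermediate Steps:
$V{\left(F \right)} = 2$
$A = 0$ ($A = 0 \cdot 0 = 0$)
$D = 0$ ($D = 0^{2} = 0$)
$D \sqrt{V{\left(3 \right)} + 28} = 0 \sqrt{2 + 28} = 0 \sqrt{30} = 0$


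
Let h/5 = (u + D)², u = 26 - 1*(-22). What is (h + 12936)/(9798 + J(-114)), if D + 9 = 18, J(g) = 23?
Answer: 29181/9821 ≈ 2.9713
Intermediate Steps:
u = 48 (u = 26 + 22 = 48)
D = 9 (D = -9 + 18 = 9)
h = 16245 (h = 5*(48 + 9)² = 5*57² = 5*3249 = 16245)
(h + 12936)/(9798 + J(-114)) = (16245 + 12936)/(9798 + 23) = 29181/9821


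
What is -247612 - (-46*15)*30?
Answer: -226912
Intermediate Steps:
-247612 - (-46*15)*30 = -247612 - (-690)*30 = -247612 - 1*(-20700) = -247612 + 20700 = -226912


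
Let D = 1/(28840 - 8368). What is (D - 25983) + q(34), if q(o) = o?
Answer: -531227927/20472 ≈ -25949.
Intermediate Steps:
D = 1/20472 ≈ 4.8847e-5
(D - 25983) + q(34) = (1/20472 - 25983) + 34 = -531923975/20472 + 34 = -531227927/20472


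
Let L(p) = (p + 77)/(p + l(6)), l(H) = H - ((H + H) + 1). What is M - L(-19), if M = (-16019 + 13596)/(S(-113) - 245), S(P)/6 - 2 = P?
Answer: 57918/11843 ≈ 4.8905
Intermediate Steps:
l(H) = -1 - H (l(H) = H - (2*H + 1) = H - (1 + 2*H) = H + (-1 - 2*H) = -1 - H)
S(P) = 12 + 6*P
M = 2423/911 (M = (-16019 + 13596)/((12 + 6*(-113)) - 245) = -2423/((12 - 678) - 245) = -2423/(-666 - 245) = -2423/(-911) = -2423*(-1/911) = 2423/911 ≈ 2.6597)
L(p) = (77 + p)/(-7 + p) (L(p) = (p + 77)/(p + (-1 - 1*6)) = (77 + p)/(p + (-1 - 6)) = (77 + p)/(p - 7) = (77 + p)/(-7 + p))
M - L(-19) = 2423/911 - (77 - 19)/(-7 - 19) = 2423/911 - 58/(-26) = 2423/911 - (-1)*58/26 = 2423/911 - 1*(-29/13) = 2423/911 + 29/13 = 57918/11843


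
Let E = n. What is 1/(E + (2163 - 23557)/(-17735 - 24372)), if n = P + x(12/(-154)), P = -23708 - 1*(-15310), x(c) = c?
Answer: -3242239/27226928426 ≈ -0.00011908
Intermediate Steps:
P = -8398 (P = -23708 + 15310 = -8398)
n = -646652/77 (n = -8398 + 12/(-154) = -8398 + 12*(-1/154) = -8398 - 6/77 = -646652/77 ≈ -8398.1)
E = -646652/77 ≈ -8398.1
1/(E + (2163 - 23557)/(-17735 - 24372)) = 1/(-646652/77 + (2163 - 23557)/(-17735 - 24372)) = 1/(-646652/77 - 21394/(-42107)) = 1/(-646652/77 - 21394*(-1/42107)) = 1/(-646652/77 + 21394/42107) = 1/(-27226928426/3242239) = -3242239/27226928426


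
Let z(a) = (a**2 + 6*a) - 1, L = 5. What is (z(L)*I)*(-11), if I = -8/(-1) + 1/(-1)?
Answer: -4158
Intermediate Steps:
z(a) = -1 + a**2 + 6*a
I = 7 (I = -8*(-1) + 1*(-1) = 8 - 1 = 7)
(z(L)*I)*(-11) = ((-1 + 5**2 + 6*5)*7)*(-11) = ((-1 + 25 + 30)*7)*(-11) = (54*7)*(-11) = 378*(-11) = -4158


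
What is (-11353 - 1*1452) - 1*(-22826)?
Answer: 10021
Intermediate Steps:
(-11353 - 1*1452) - 1*(-22826) = (-11353 - 1452) + 22826 = -12805 + 22826 = 10021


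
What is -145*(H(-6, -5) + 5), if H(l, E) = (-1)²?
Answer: -870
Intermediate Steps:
H(l, E) = 1
-145*(H(-6, -5) + 5) = -145*(1 + 5) = -145*6 = -870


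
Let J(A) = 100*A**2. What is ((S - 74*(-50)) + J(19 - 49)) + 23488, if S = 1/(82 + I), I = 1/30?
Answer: 288399698/2461 ≈ 1.1719e+5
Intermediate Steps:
I = 1/30 ≈ 0.033333
S = 30/2461 (S = 1/(82 + 1/30) = 1/(2461/30) = 30/2461 ≈ 0.012190)
((S - 74*(-50)) + J(19 - 49)) + 23488 = ((30/2461 - 74*(-50)) + 100*(19 - 49)**2) + 23488 = ((30/2461 + 3700) + 100*(-30)**2) + 23488 = (9105730/2461 + 100*900) + 23488 = (9105730/2461 + 90000) + 23488 = 230595730/2461 + 23488 = 288399698/2461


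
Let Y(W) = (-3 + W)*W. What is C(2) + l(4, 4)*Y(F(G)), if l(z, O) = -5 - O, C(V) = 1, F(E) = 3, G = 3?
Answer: 1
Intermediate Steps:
Y(W) = W*(-3 + W)
C(2) + l(4, 4)*Y(F(G)) = 1 + (-5 - 1*4)*(3*(-3 + 3)) = 1 + (-5 - 4)*(3*0) = 1 - 9*0 = 1 + 0 = 1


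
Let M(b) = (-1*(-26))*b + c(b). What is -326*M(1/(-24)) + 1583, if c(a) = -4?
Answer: 19441/6 ≈ 3240.2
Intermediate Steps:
M(b) = -4 + 26*b (M(b) = (-1*(-26))*b - 4 = 26*b - 4 = -4 + 26*b)
-326*M(1/(-24)) + 1583 = -326*(-4 + 26/(-24)) + 1583 = -326*(-4 + 26*(-1/24)) + 1583 = -326*(-4 - 13/12) + 1583 = -326*(-61/12) + 1583 = 9943/6 + 1583 = 19441/6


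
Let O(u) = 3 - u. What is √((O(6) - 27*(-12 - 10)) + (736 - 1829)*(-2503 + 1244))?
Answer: √1376678 ≈ 1173.3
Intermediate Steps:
√((O(6) - 27*(-12 - 10)) + (736 - 1829)*(-2503 + 1244)) = √(((3 - 1*6) - 27*(-12 - 10)) + (736 - 1829)*(-2503 + 1244)) = √(((3 - 6) - 27*(-22)) - 1093*(-1259)) = √((-3 + 594) + 1376087) = √(591 + 1376087) = √1376678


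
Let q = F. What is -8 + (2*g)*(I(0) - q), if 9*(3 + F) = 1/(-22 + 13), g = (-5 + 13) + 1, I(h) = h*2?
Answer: 416/9 ≈ 46.222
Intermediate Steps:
I(h) = 2*h
g = 9 (g = 8 + 1 = 9)
F = -244/81 (F = -3 + 1/(9*(-22 + 13)) = -3 + (1/9)/(-9) = -3 + (1/9)*(-1/9) = -3 - 1/81 = -244/81 ≈ -3.0123)
q = -244/81 ≈ -3.0123
-8 + (2*g)*(I(0) - q) = -8 + (2*9)*(2*0 - 1*(-244/81)) = -8 + 18*(0 + 244/81) = -8 + 18*(244/81) = -8 + 488/9 = 416/9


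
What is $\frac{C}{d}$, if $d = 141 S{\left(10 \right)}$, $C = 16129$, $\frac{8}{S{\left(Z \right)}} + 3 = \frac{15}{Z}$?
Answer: $- \frac{16129}{752} \approx -21.448$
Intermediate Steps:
$S{\left(Z \right)} = \frac{8}{-3 + \frac{15}{Z}}$
$d = -752$ ($d = 141 \left(\left(-8\right) 10 \frac{1}{-15 + 3 \cdot 10}\right) = 141 \left(\left(-8\right) 10 \frac{1}{-15 + 30}\right) = 141 \left(\left(-8\right) 10 \cdot \frac{1}{15}\right) = 141 \left(- \frac{16}{3}\right) = -752$)
$\frac{C}{d} = \frac{16129}{-752} = 16129 \left(- \frac{1}{752}\right) = - \frac{16129}{752}$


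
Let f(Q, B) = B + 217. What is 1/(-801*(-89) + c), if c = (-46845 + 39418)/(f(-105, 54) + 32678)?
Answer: 4707/335556262 ≈ 1.4027e-5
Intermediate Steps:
f(Q, B) = 217 + B
c = -1061/4707 (c = (-46845 + 39418)/((217 + 54) + 32678) = -7427/(271 + 32678) = -7427/32949 = -7427*1/32949 = -1061/4707 ≈ -0.22541)
1/(-801*(-89) + c) = 1/(-801*(-89) - 1061/4707) = 1/(71289 - 1061/4707) = 1/(335556262/4707) = 4707/335556262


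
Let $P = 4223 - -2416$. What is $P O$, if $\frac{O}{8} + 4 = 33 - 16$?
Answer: $690456$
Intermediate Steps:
$P = 6639$ ($P = 4223 + 2416 = 6639$)
$O = 104$ ($O = -32 + 8 \left(33 - 16\right) = -32 + 8 \cdot 17 = -32 + 136 = 104$)
$P O = 6639 \cdot 104 = 690456$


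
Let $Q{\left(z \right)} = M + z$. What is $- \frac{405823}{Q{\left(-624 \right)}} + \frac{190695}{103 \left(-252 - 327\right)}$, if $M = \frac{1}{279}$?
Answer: $\frac{2239725812668}{3460834505} \approx 647.16$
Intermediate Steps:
$M = \frac{1}{279} \approx 0.0035842$
$Q{\left(z \right)} = \frac{1}{279} + z$
$- \frac{405823}{Q{\left(-624 \right)}} + \frac{190695}{103 \left(-252 - 327\right)} = - \frac{405823}{\frac{1}{279} - 624} + \frac{190695}{103 \left(-252 - 327\right)} = - \frac{405823}{- \frac{174095}{279}} + \frac{190695}{103 \left(-579\right)} = \left(-405823\right) \left(- \frac{279}{174095}\right) + \frac{190695}{-59637} = \frac{113224617}{174095} + 190695 \left(- \frac{1}{59637}\right) = \frac{113224617}{174095} - \frac{63565}{19879} = \frac{2239725812668}{3460834505}$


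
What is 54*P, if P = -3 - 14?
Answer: -918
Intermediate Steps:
P = -17
54*P = 54*(-17) = -918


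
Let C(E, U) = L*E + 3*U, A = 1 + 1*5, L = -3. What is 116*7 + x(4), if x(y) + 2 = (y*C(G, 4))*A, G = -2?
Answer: 1242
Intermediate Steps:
A = 6 (A = 1 + 5 = 6)
C(E, U) = -3*E + 3*U
x(y) = -2 + 108*y (x(y) = -2 + (y*(-3*(-2) + 3*4))*6 = -2 + (y*(6 + 12))*6 = -2 + (y*18)*6 = -2 + (18*y)*6 = -2 + 108*y)
116*7 + x(4) = 116*7 + (-2 + 108*4) = 812 + (-2 + 432) = 812 + 430 = 1242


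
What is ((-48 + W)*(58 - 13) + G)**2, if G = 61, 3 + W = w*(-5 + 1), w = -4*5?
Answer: 1865956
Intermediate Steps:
w = -20
W = 77 (W = -3 - 20*(-5 + 1) = -3 - 20*(-4) = -3 + 80 = 77)
((-48 + W)*(58 - 13) + G)**2 = ((-48 + 77)*(58 - 13) + 61)**2 = (29*45 + 61)**2 = (1305 + 61)**2 = 1366**2 = 1865956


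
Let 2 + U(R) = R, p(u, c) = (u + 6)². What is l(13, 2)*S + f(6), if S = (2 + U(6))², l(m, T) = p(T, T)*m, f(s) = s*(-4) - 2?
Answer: 29926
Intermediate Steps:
p(u, c) = (6 + u)²
U(R) = -2 + R
f(s) = -2 - 4*s (f(s) = -4*s - 2 = -2 - 4*s)
l(m, T) = m*(6 + T)² (l(m, T) = (6 + T)²*m = m*(6 + T)²)
S = 36 (S = (2 + (-2 + 6))² = (2 + 4)² = 6² = 36)
l(13, 2)*S + f(6) = (13*(6 + 2)²)*36 + (-2 - 4*6) = (13*8²)*36 + (-2 - 24) = (13*64)*36 - 26 = 832*36 - 26 = 29952 - 26 = 29926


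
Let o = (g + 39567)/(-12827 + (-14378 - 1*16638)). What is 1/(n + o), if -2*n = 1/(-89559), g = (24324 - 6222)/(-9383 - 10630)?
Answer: -7483976161722/6753869114323 ≈ -1.1081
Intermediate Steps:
g = -862/953 (g = 18102/(-20013) = 18102*(-1/20013) = -862/953 ≈ -0.90451)
n = 1/179118 (n = -½/(-89559) = -½*(-1/89559) = 1/179118 ≈ 5.5829e-6)
o = -37706489/41782379 (o = (-862/953 + 39567)/(-12827 + (-14378 - 1*16638)) = 37706489/(953*(-12827 + (-14378 - 16638))) = 37706489/(953*(-12827 - 31016)) = (37706489/953)/(-43843) = (37706489/953)*(-1/43843) = -37706489/41782379 ≈ -0.90245)
1/(n + o) = 1/(1/179118 - 37706489/41782379) = 1/(-6753869114323/7483976161722) = -7483976161722/6753869114323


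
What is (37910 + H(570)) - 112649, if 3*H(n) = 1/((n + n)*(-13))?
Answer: -3322895941/44460 ≈ -74739.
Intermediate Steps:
H(n) = -1/(78*n) (H(n) = (1/((n + n)*(-13)))/3 = (-1/13/(2*n))/3 = ((1/(2*n))*(-1/13))/3 = (-1/(26*n))/3 = -1/(78*n))
(37910 + H(570)) - 112649 = (37910 - 1/78/570) - 112649 = (37910 - 1/78*1/570) - 112649 = (37910 - 1/44460) - 112649 = 1685478599/44460 - 112649 = -3322895941/44460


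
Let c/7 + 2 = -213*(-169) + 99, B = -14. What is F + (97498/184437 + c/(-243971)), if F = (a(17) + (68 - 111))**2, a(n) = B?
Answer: 20881906819205/6428182761 ≈ 3248.5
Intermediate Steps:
a(n) = -14
c = 252658 (c = -14 + 7*(-213*(-169) + 99) = -14 + 7*(35997 + 99) = -14 + 7*36096 = -14 + 252672 = 252658)
F = 3249 (F = (-14 + (68 - 111))**2 = (-14 - 43)**2 = (-57)**2 = 3249)
F + (97498/184437 + c/(-243971)) = 3249 + (97498/184437 + 252658/(-243971)) = 3249 + (97498*(1/184437) + 252658*(-1/243971)) = 3249 + (97498/184437 - 36094/34853) = 3249 - 3258971284/6428182761 = 20881906819205/6428182761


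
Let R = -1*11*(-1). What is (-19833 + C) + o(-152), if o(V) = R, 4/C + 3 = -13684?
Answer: -271303718/13687 ≈ -19822.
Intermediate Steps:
C = -4/13687 (C = 4/(-3 - 13684) = 4/(-13687) = 4*(-1/13687) = -4/13687 ≈ -0.00029225)
R = 11 (R = -11*(-1) = 11)
o(V) = 11
(-19833 + C) + o(-152) = (-19833 - 4/13687) + 11 = -271454275/13687 + 11 = -271303718/13687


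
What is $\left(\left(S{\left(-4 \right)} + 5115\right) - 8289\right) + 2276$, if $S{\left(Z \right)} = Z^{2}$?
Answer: $-882$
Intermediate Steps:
$\left(\left(S{\left(-4 \right)} + 5115\right) - 8289\right) + 2276 = \left(\left(\left(-4\right)^{2} + 5115\right) - 8289\right) + 2276 = \left(\left(16 + 5115\right) - 8289\right) + 2276 = \left(5131 - 8289\right) + 2276 = -3158 + 2276 = -882$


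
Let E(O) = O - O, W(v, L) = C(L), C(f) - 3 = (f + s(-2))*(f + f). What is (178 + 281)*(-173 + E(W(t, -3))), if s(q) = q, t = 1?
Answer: -79407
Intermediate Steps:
C(f) = 3 + 2*f*(-2 + f) (C(f) = 3 + (f - 2)*(f + f) = 3 + (-2 + f)*(2*f) = 3 + 2*f*(-2 + f))
W(v, L) = 3 - 4*L + 2*L**2
E(O) = 0
(178 + 281)*(-173 + E(W(t, -3))) = (178 + 281)*(-173 + 0) = 459*(-173) = -79407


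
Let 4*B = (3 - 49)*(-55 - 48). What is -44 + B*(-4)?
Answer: -4782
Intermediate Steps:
B = 2369/2 (B = ((3 - 49)*(-55 - 48))/4 = (-46*(-103))/4 = (¼)*4738 = 2369/2 ≈ 1184.5)
-44 + B*(-4) = -44 + (2369/2)*(-4) = -44 - 4738 = -4782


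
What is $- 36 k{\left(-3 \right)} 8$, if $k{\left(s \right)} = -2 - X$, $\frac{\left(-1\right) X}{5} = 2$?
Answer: $-2304$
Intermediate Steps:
$X = -10$ ($X = \left(-5\right) 2 = -10$)
$k{\left(s \right)} = 8$ ($k{\left(s \right)} = -2 - -10 = -2 + 10 = 8$)
$- 36 k{\left(-3 \right)} 8 = \left(-36\right) 8 \cdot 8 = \left(-288\right) 8 = -2304$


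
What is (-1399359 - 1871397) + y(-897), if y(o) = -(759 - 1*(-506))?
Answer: -3272021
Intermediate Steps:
y(o) = -1265 (y(o) = -(759 + 506) = -1*1265 = -1265)
(-1399359 - 1871397) + y(-897) = (-1399359 - 1871397) - 1265 = -3270756 - 1265 = -3272021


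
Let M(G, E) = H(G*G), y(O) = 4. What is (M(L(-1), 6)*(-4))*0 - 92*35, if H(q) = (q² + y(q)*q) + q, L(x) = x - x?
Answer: -3220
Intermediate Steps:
L(x) = 0
H(q) = q² + 5*q (H(q) = (q² + 4*q) + q = q² + 5*q)
M(G, E) = G²*(5 + G²) (M(G, E) = (G*G)*(5 + G*G) = G²*(5 + G²))
(M(L(-1), 6)*(-4))*0 - 92*35 = ((0²*(5 + 0²))*(-4))*0 - 92*35 = ((0*(5 + 0))*(-4))*0 - 3220 = ((0*5)*(-4))*0 - 3220 = (0*(-4))*0 - 3220 = 0*0 - 3220 = 0 - 3220 = -3220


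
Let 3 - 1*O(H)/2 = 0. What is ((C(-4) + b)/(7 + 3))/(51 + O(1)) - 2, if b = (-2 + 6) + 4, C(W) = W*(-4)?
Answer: -186/95 ≈ -1.9579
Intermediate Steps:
O(H) = 6 (O(H) = 6 - 2*0 = 6 + 0 = 6)
C(W) = -4*W
b = 8 (b = 4 + 4 = 8)
((C(-4) + b)/(7 + 3))/(51 + O(1)) - 2 = ((-4*(-4) + 8)/(7 + 3))/(51 + 6) - 2 = ((16 + 8)/10)/57 - 2 = (24*(⅒))/57 - 2 = (1/57)*(12/5) - 2 = 4/95 - 2 = -186/95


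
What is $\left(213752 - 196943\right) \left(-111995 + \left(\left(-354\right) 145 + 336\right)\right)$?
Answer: $-2739682101$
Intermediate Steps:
$\left(213752 - 196943\right) \left(-111995 + \left(\left(-354\right) 145 + 336\right)\right) = 16809 \left(-111995 + \left(-51330 + 336\right)\right) = 16809 \left(-111995 - 50994\right) = 16809 \left(-162989\right) = -2739682101$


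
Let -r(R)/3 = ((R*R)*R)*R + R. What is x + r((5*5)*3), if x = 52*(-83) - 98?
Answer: -94926514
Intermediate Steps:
r(R) = -3*R - 3*R**4 (r(R) = -3*(((R*R)*R)*R + R) = -3*((R**2*R)*R + R) = -3*(R**3*R + R) = -3*(R**4 + R) = -3*(R + R**4) = -3*R - 3*R**4)
x = -4414 (x = -4316 - 98 = -4414)
x + r((5*5)*3) = -4414 - 3*(5*5)*3*(1 + ((5*5)*3)**3) = -4414 - 3*25*3*(1 + (25*3)**3) = -4414 - 3*75*(1 + 75**3) = -4414 - 3*75*(1 + 421875) = -4414 - 3*75*421876 = -4414 - 94922100 = -94926514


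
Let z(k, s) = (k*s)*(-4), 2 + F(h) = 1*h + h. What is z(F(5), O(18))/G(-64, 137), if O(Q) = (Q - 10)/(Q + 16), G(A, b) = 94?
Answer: -64/799 ≈ -0.080100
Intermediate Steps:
O(Q) = (-10 + Q)/(16 + Q)
F(h) = -2 + 2*h (F(h) = -2 + (1*h + h) = -2 + (h + h) = -2 + 2*h)
z(k, s) = -4*k*s
z(F(5), O(18))/G(-64, 137) = -4*(-2 + 2*5)*(-10 + 18)/(16 + 18)/94 = -4*(-2 + 10)*8/34*(1/94) = -4*8*(1/34)*8*(1/94) = -4*8*4/17*(1/94) = -128/17*1/94 = -64/799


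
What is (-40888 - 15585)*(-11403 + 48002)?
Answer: -2066855327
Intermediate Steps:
(-40888 - 15585)*(-11403 + 48002) = -56473*36599 = -2066855327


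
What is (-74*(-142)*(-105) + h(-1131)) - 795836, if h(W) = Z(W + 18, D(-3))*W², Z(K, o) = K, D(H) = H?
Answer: -1425605369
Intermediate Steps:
h(W) = W²*(18 + W) (h(W) = (W + 18)*W² = (18 + W)*W² = W²*(18 + W))
(-74*(-142)*(-105) + h(-1131)) - 795836 = (-74*(-142)*(-105) + (-1131)²*(18 - 1131)) - 795836 = (10508*(-105) + 1279161*(-1113)) - 795836 = (-1103340 - 1423706193) - 795836 = -1424809533 - 795836 = -1425605369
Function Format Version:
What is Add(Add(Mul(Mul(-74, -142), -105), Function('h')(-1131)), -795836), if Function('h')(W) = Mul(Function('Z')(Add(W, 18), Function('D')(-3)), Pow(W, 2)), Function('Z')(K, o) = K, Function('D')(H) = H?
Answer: -1425605369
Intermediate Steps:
Function('h')(W) = Mul(Pow(W, 2), Add(18, W)) (Function('h')(W) = Mul(Add(W, 18), Pow(W, 2)) = Mul(Add(18, W), Pow(W, 2)) = Mul(Pow(W, 2), Add(18, W)))
Add(Add(Mul(Mul(-74, -142), -105), Function('h')(-1131)), -795836) = Add(Add(Mul(Mul(-74, -142), -105), Mul(Pow(-1131, 2), Add(18, -1131))), -795836) = Add(Add(Mul(10508, -105), Mul(1279161, -1113)), -795836) = Add(Add(-1103340, -1423706193), -795836) = Add(-1424809533, -795836) = -1425605369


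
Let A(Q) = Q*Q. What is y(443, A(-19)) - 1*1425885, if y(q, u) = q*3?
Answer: -1424556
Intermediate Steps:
A(Q) = Q²
y(q, u) = 3*q
y(443, A(-19)) - 1*1425885 = 3*443 - 1*1425885 = 1329 - 1425885 = -1424556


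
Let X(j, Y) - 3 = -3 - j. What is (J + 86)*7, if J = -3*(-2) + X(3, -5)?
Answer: 623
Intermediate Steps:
X(j, Y) = -j (X(j, Y) = 3 + (-3 - j) = -j)
J = 3 (J = -3*(-2) - 1*3 = 6 - 3 = 3)
(J + 86)*7 = (3 + 86)*7 = 89*7 = 623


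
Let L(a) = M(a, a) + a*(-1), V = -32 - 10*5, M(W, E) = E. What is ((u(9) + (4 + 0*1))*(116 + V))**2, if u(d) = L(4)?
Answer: 18496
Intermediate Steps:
V = -82 (V = -32 - 1*50 = -32 - 50 = -82)
L(a) = 0 (L(a) = a + a*(-1) = a - a = 0)
u(d) = 0
((u(9) + (4 + 0*1))*(116 + V))**2 = ((0 + (4 + 0*1))*(116 - 82))**2 = ((0 + (4 + 0))*34)**2 = ((0 + 4)*34)**2 = (4*34)**2 = 136**2 = 18496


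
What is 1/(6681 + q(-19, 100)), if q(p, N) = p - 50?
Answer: 1/6612 ≈ 0.00015124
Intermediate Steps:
q(p, N) = -50 + p
1/(6681 + q(-19, 100)) = 1/(6681 + (-50 - 19)) = 1/(6681 - 69) = 1/6612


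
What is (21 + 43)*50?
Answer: 3200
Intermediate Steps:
(21 + 43)*50 = 64*50 = 3200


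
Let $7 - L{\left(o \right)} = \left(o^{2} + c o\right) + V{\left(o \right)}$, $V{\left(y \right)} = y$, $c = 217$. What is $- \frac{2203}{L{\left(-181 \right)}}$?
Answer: $- \frac{2203}{6704} \approx -0.32861$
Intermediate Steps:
$L{\left(o \right)} = 7 - o^{2} - 218 o$ ($L{\left(o \right)} = 7 - \left(\left(o^{2} + 217 o\right) + o\right) = 7 - \left(o^{2} + 218 o\right) = 7 - o^{2} - 218 o$)
$- \frac{2203}{L{\left(-181 \right)}} = - \frac{2203}{7 - \left(-181\right)^{2} - -39458} = - \frac{2203}{7 - 32761 + 39458} = - \frac{2203}{6704}$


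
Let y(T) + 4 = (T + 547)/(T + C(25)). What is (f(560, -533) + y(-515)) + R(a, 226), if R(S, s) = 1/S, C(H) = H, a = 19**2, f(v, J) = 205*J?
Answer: -9664302236/88445 ≈ -1.0927e+5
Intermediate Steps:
a = 361
y(T) = -4 + (547 + T)/(25 + T) (y(T) = -4 + (T + 547)/(T + 25) = -4 + (547 + T)/(25 + T))
(f(560, -533) + y(-515)) + R(a, 226) = (205*(-533) + 3*(149 - 1*(-515))/(25 - 515)) + 1/361 = (-109265 + 3*(149 + 515)/(-490)) + 1/361 = (-109265 + 3*(-1/490)*664) + 1/361 = (-109265 - 996/245) + 1/361 = -26770921/245 + 1/361 = -9664302236/88445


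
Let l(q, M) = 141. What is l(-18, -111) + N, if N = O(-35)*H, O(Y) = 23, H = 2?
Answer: 187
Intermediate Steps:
N = 46 (N = 23*2 = 46)
l(-18, -111) + N = 141 + 46 = 187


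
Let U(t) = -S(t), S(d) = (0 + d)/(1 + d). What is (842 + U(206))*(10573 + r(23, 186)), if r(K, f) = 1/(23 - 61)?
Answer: 34971929012/3933 ≈ 8.8919e+6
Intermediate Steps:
r(K, f) = -1/38 (r(K, f) = 1/(-38) = -1/38)
S(d) = d/(1 + d)
U(t) = -t/(1 + t)
(842 + U(206))*(10573 + r(23, 186)) = (842 - 1*206/(1 + 206))*(10573 - 1/38) = (842 - 1*206/207)*(401773/38) = (842 - 1*206*1/207)*(401773/38) = (842 - 206/207)*(401773/38) = (174088/207)*(401773/38) = 34971929012/3933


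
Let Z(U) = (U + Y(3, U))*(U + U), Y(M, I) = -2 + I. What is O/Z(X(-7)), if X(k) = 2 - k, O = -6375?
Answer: -2125/96 ≈ -22.135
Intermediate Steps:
Z(U) = 2*U*(-2 + 2*U) (Z(U) = (U + (-2 + U))*(U + U) = (-2 + 2*U)*(2*U) = 2*U*(-2 + 2*U))
O/Z(X(-7)) = -6375*1/(4*(-1 + (2 - 1*(-7)))*(2 - 1*(-7))) = -6375*1/(4*(-1 + (2 + 7))*(2 + 7)) = -6375*1/(36*(-1 + 9)) = -6375/(4*9*8) = -6375/288 = -6375*1/288 = -2125/96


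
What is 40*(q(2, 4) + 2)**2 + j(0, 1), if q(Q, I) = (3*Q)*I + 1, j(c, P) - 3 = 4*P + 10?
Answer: 29177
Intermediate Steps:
j(c, P) = 13 + 4*P (j(c, P) = 3 + (4*P + 10) = 3 + (10 + 4*P) = 13 + 4*P)
q(Q, I) = 1 + 3*I*Q (q(Q, I) = 3*I*Q + 1 = 1 + 3*I*Q)
40*(q(2, 4) + 2)**2 + j(0, 1) = 40*((1 + 3*4*2) + 2)**2 + (13 + 4*1) = 40*((1 + 24) + 2)**2 + (13 + 4) = 40*(25 + 2)**2 + 17 = 40*27**2 + 17 = 40*729 + 17 = 29160 + 17 = 29177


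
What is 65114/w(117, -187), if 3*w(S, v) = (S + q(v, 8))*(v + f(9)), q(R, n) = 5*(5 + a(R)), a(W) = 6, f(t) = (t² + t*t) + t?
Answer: -97671/1376 ≈ -70.982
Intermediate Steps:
f(t) = t + 2*t² (f(t) = (t² + t²) + t = 2*t² + t = t + 2*t²)
q(R, n) = 55 (q(R, n) = 5*(5 + 6) = 5*11 = 55)
w(S, v) = (55 + S)*(171 + v)/3 (w(S, v) = ((S + 55)*(v + 9*(1 + 2*9)))/3 = ((55 + S)*(v + 9*(1 + 18)))/3 = ((55 + S)*(v + 9*19))/3 = ((55 + S)*(v + 171))/3 = ((55 + S)*(171 + v))/3 = (55 + S)*(171 + v)/3)
65114/w(117, -187) = 65114/(3135 + 57*117 + (55/3)*(-187) + (⅓)*117*(-187)) = 65114/(3135 + 6669 - 10285/3 - 7293) = 65114/(-2752/3) = 65114*(-3/2752) = -97671/1376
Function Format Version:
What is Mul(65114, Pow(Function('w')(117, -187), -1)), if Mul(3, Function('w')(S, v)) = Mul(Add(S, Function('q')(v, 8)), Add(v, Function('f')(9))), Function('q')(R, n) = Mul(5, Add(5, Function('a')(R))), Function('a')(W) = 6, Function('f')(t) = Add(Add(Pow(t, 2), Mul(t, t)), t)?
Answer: Rational(-97671, 1376) ≈ -70.982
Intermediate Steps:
Function('f')(t) = Add(t, Mul(2, Pow(t, 2))) (Function('f')(t) = Add(Add(Pow(t, 2), Pow(t, 2)), t) = Add(Mul(2, Pow(t, 2)), t) = Add(t, Mul(2, Pow(t, 2))))
Function('q')(R, n) = 55 (Function('q')(R, n) = Mul(5, Add(5, 6)) = Mul(5, 11) = 55)
Function('w')(S, v) = Mul(Rational(1, 3), Add(55, S), Add(171, v)) (Function('w')(S, v) = Mul(Rational(1, 3), Mul(Add(S, 55), Add(v, Mul(9, Add(1, Mul(2, 9)))))) = Mul(Rational(1, 3), Mul(Add(55, S), Add(v, Mul(9, Add(1, 18))))) = Mul(Rational(1, 3), Mul(Add(55, S), Add(v, Mul(9, 19)))) = Mul(Rational(1, 3), Mul(Add(55, S), Add(v, 171))) = Mul(Rational(1, 3), Mul(Add(55, S), Add(171, v))) = Mul(Rational(1, 3), Add(55, S), Add(171, v)))
Mul(65114, Pow(Function('w')(117, -187), -1)) = Mul(65114, Pow(Add(3135, Mul(57, 117), Mul(Rational(55, 3), -187), Mul(Rational(1, 3), 117, -187)), -1)) = Mul(65114, Pow(Add(3135, 6669, Rational(-10285, 3), -7293), -1)) = Mul(65114, Pow(Rational(-2752, 3), -1)) = Mul(65114, Rational(-3, 2752)) = Rational(-97671, 1376)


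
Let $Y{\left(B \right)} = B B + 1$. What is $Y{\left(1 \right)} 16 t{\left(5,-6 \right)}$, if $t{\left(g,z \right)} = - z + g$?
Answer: $352$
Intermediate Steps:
$t{\left(g,z \right)} = g - z$
$Y{\left(B \right)} = 1 + B^{2}$ ($Y{\left(B \right)} = B^{2} + 1 = 1 + B^{2}$)
$Y{\left(1 \right)} 16 t{\left(5,-6 \right)} = \left(1 + 1^{2}\right) 16 \left(5 - -6\right) = \left(1 + 1\right) 16 \left(5 + 6\right) = 2 \cdot 16 \cdot 11 = 32 \cdot 11 = 352$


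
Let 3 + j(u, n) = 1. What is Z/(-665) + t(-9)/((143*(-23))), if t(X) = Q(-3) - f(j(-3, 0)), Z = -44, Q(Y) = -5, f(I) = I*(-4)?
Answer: 11797/168245 ≈ 0.070118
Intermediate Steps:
j(u, n) = -2 (j(u, n) = -3 + 1 = -2)
f(I) = -4*I
t(X) = -13 (t(X) = -5 - (-4)*(-2) = -5 - 1*8 = -5 - 8 = -13)
Z/(-665) + t(-9)/((143*(-23))) = -44/(-665) - 13/(143*(-23)) = -44*(-1/665) - 13/(-3289) = 44/665 - 13*(-1/3289) = 44/665 + 1/253 = 11797/168245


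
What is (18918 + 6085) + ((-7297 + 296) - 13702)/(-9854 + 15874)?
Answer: 150497357/6020 ≈ 25000.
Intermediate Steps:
(18918 + 6085) + ((-7297 + 296) - 13702)/(-9854 + 15874) = 25003 + (-7001 - 13702)/6020 = 25003 - 20703*1/6020 = 25003 - 20703/6020 = 150497357/6020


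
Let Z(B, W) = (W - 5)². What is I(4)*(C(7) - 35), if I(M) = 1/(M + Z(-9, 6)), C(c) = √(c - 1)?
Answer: -7 + √6/5 ≈ -6.5101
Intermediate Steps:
C(c) = √(-1 + c)
Z(B, W) = (-5 + W)²
I(M) = 1/(1 + M) (I(M) = 1/(M + (-5 + 6)²) = 1/(M + 1²) = 1/(M + 1) = 1/(1 + M))
I(4)*(C(7) - 35) = (√(-1 + 7) - 35)/(1 + 4) = (√6 - 35)/5 = (-35 + √6)/5 = -7 + √6/5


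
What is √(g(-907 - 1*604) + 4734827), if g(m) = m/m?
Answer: 6*√131523 ≈ 2176.0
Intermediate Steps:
g(m) = 1
√(g(-907 - 1*604) + 4734827) = √(1 + 4734827) = √4734828 = 6*√131523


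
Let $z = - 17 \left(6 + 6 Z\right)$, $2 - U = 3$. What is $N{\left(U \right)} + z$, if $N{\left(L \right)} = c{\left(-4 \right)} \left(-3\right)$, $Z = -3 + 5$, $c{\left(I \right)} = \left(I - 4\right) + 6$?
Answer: $-300$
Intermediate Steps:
$U = -1$ ($U = 2 - 3 = -1$)
$c{\left(I \right)} = 2 + I$ ($c{\left(I \right)} = \left(-4 + I\right) + 6 = 2 + I$)
$Z = 2$
$N{\left(L \right)} = 6$ ($N{\left(L \right)} = \left(2 - 4\right) \left(-3\right) = \left(-2\right) \left(-3\right) = 6$)
$z = -306$ ($z = - 17 \left(6 + 6 \cdot 2\right) = - 17 \left(6 + 12\right) = \left(-17\right) 18 = -306$)
$N{\left(U \right)} + z = 6 - 306 = -300$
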